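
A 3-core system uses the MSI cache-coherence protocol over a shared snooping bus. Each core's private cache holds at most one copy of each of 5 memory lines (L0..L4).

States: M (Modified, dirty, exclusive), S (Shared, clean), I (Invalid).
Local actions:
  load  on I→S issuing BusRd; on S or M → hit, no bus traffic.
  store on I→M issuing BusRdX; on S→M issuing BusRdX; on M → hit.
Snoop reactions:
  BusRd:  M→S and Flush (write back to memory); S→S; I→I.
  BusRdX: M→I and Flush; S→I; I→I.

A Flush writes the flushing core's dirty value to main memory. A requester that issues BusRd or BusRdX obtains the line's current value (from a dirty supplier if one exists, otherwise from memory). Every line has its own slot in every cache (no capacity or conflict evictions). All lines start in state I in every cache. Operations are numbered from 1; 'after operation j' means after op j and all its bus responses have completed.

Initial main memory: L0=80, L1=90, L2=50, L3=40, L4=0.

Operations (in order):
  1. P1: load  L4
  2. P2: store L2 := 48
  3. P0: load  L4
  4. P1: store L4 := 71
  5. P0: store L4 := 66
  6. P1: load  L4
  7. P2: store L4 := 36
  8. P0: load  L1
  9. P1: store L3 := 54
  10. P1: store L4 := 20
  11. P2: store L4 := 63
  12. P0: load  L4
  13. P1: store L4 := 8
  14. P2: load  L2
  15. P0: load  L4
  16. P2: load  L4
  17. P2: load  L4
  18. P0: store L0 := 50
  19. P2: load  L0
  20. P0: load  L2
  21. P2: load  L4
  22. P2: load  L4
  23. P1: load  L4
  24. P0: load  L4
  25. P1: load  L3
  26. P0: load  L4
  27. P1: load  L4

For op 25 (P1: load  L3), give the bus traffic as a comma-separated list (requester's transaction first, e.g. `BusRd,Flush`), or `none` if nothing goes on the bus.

bus = none

  op1 P1: load  L4 → I/S/I on L4; bus BusRd; mem=0
  op2 P2: store L2 := 48 → I/I/M on L2; bus BusRdX; mem=50
  op3 P0: load  L4 → S/S/I on L4; bus BusRd; mem=0
  op4 P1: store L4 := 71 → I/M/I on L4; bus BusRdX; mem=0
  op5 P0: store L4 := 66 → M/I/I on L4; bus BusRdX Flush; mem=71
  op6 P1: load  L4 → S/S/I on L4; bus BusRd Flush; mem=66
  op7 P2: store L4 := 36 → I/I/M on L4; bus BusRdX; mem=66
  op8 P0: load  L1 → S/I/I on L1; bus BusRd; mem=90
  op9 P1: store L3 := 54 → I/M/I on L3; bus BusRdX; mem=40
  op10 P1: store L4 := 20 → I/M/I on L4; bus BusRdX Flush; mem=36
  op11 P2: store L4 := 63 → I/I/M on L4; bus BusRdX Flush; mem=20
  op12 P0: load  L4 → S/I/S on L4; bus BusRd Flush; mem=63
  op13 P1: store L4 := 8 → I/M/I on L4; bus BusRdX; mem=63
  op14 P2: load  L2 → I/I/M on L2; bus (none); mem=50
  op15 P0: load  L4 → S/S/I on L4; bus BusRd Flush; mem=8
  op16 P2: load  L4 → S/S/S on L4; bus BusRd; mem=8
  op17 P2: load  L4 → S/S/S on L4; bus (none); mem=8
  op18 P0: store L0 := 50 → M/I/I on L0; bus BusRdX; mem=80
  op19 P2: load  L0 → S/I/S on L0; bus BusRd Flush; mem=50
  op20 P0: load  L2 → S/I/S on L2; bus BusRd Flush; mem=48
  op21 P2: load  L4 → S/S/S on L4; bus (none); mem=8
  op22 P2: load  L4 → S/S/S on L4; bus (none); mem=8
  op23 P1: load  L4 → S/S/S on L4; bus (none); mem=8
  op24 P0: load  L4 → S/S/S on L4; bus (none); mem=8
  op25 P1: load  L3 → I/M/I on L3; bus (none); mem=40
  op26 P0: load  L4 → S/S/S on L4; bus (none); mem=8
  op27 P1: load  L4 → S/S/S on L4; bus (none); mem=8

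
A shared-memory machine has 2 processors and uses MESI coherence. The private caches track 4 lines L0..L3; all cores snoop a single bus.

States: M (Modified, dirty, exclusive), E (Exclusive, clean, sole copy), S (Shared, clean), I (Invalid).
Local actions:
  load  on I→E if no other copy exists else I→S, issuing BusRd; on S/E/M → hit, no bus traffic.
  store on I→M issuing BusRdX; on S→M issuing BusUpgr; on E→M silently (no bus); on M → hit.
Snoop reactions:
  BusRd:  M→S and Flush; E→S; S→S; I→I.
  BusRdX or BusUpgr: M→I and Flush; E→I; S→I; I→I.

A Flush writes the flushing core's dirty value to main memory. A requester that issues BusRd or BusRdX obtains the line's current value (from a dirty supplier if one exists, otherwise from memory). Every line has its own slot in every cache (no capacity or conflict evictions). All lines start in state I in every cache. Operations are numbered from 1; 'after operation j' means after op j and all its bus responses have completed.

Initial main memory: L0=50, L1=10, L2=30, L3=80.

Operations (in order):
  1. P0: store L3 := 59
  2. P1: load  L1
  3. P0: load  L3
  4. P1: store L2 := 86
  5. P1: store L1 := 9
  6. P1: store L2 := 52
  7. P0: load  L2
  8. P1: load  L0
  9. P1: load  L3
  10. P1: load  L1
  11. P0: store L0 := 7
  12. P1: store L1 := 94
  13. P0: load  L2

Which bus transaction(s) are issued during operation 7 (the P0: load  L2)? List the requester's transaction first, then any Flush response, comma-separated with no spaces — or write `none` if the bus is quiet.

bus = BusRd,Flush

[1] P0: store L3 := 59 | P0:M(59), P1:I | bus: BusRdX
[2] P1: load  L1 | P0:I, P1:E(10) | bus: BusRd
[3] P0: load  L3 | P0:M(59), P1:I | bus: none
[4] P1: store L2 := 86 | P0:I, P1:M(86) | bus: BusRdX
[5] P1: store L1 := 9 | P0:I, P1:M(9) | bus: none
[6] P1: store L2 := 52 | P0:I, P1:M(52) | bus: none
[7] P0: load  L2 | P0:S(52), P1:S(52) | bus: BusRd,Flush
[8] P1: load  L0 | P0:I, P1:E(50) | bus: BusRd
[9] P1: load  L3 | P0:S(59), P1:S(59) | bus: BusRd,Flush
[10] P1: load  L1 | P0:I, P1:M(9) | bus: none
[11] P0: store L0 := 7 | P0:M(7), P1:I | bus: BusRdX
[12] P1: store L1 := 94 | P0:I, P1:M(94) | bus: none
[13] P0: load  L2 | P0:S(52), P1:S(52) | bus: none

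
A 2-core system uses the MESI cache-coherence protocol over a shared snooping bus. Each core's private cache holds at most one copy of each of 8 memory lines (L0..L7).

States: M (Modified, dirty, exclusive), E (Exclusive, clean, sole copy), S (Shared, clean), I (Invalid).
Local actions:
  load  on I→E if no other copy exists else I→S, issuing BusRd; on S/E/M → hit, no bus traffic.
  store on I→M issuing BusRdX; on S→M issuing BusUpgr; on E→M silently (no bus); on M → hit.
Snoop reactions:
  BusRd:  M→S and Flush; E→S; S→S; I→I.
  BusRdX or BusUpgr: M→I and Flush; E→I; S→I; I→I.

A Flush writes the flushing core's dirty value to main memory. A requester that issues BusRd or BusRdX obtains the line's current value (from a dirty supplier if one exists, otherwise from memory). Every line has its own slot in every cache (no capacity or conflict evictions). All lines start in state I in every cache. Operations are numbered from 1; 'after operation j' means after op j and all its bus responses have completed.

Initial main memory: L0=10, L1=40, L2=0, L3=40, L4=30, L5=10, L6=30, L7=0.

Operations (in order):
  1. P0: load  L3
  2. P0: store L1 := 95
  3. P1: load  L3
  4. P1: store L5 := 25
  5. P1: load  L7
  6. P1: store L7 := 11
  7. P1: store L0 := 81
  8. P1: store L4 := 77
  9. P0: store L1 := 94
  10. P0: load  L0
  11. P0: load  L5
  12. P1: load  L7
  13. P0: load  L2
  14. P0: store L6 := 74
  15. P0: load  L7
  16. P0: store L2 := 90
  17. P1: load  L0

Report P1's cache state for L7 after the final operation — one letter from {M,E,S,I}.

state = S

[1] P0: load  L3 | P0:E(40), P1:I | bus: BusRd
[2] P0: store L1 := 95 | P0:M(95), P1:I | bus: BusRdX
[3] P1: load  L3 | P0:S(40), P1:S(40) | bus: BusRd
[4] P1: store L5 := 25 | P0:I, P1:M(25) | bus: BusRdX
[5] P1: load  L7 | P0:I, P1:E(0) | bus: BusRd
[6] P1: store L7 := 11 | P0:I, P1:M(11) | bus: none
[7] P1: store L0 := 81 | P0:I, P1:M(81) | bus: BusRdX
[8] P1: store L4 := 77 | P0:I, P1:M(77) | bus: BusRdX
[9] P0: store L1 := 94 | P0:M(94), P1:I | bus: none
[10] P0: load  L0 | P0:S(81), P1:S(81) | bus: BusRd,Flush
[11] P0: load  L5 | P0:S(25), P1:S(25) | bus: BusRd,Flush
[12] P1: load  L7 | P0:I, P1:M(11) | bus: none
[13] P0: load  L2 | P0:E(0), P1:I | bus: BusRd
[14] P0: store L6 := 74 | P0:M(74), P1:I | bus: BusRdX
[15] P0: load  L7 | P0:S(11), P1:S(11) | bus: BusRd,Flush
[16] P0: store L2 := 90 | P0:M(90), P1:I | bus: none
[17] P1: load  L0 | P0:S(81), P1:S(81) | bus: none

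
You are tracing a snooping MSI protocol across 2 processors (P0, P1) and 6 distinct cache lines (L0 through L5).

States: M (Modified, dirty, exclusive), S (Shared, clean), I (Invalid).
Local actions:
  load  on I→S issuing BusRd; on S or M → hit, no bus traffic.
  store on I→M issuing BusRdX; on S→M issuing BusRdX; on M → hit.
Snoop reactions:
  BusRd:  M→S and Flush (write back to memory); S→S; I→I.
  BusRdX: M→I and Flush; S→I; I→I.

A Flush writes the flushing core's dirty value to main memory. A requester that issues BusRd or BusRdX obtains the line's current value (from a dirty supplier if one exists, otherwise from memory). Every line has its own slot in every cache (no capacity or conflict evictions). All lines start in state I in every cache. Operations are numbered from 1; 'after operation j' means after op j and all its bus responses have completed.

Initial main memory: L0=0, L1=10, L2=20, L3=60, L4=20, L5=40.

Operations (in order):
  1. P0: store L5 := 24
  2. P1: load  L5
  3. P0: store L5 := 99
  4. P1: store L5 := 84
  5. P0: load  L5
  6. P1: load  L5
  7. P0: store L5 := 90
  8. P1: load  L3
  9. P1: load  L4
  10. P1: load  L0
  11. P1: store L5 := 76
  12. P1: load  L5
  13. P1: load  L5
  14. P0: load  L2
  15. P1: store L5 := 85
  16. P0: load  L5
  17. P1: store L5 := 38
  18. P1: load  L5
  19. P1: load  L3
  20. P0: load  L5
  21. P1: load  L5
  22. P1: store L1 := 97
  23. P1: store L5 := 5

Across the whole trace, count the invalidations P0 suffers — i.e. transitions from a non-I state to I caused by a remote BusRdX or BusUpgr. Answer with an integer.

1. P0: store L5 := 24  bus=[BusRdX]  L5: P0=M P1=I  mem[L5]=40
2. P1: load  L5  bus=[BusRd,Flush]  L5: P0=S P1=S  mem[L5]=24
3. P0: store L5 := 99  bus=[BusRdX]  L5: P0=M P1=I  mem[L5]=24
4. P1: store L5 := 84  bus=[BusRdX,Flush]  L5: P0=I P1=M  mem[L5]=99
5. P0: load  L5  bus=[BusRd,Flush]  L5: P0=S P1=S  mem[L5]=84
6. P1: load  L5  bus=[-]  L5: P0=S P1=S  mem[L5]=84
7. P0: store L5 := 90  bus=[BusRdX]  L5: P0=M P1=I  mem[L5]=84
8. P1: load  L3  bus=[BusRd]  L3: P0=I P1=S  mem[L3]=60
9. P1: load  L4  bus=[BusRd]  L4: P0=I P1=S  mem[L4]=20
10. P1: load  L0  bus=[BusRd]  L0: P0=I P1=S  mem[L0]=0
11. P1: store L5 := 76  bus=[BusRdX,Flush]  L5: P0=I P1=M  mem[L5]=90
12. P1: load  L5  bus=[-]  L5: P0=I P1=M  mem[L5]=90
13. P1: load  L5  bus=[-]  L5: P0=I P1=M  mem[L5]=90
14. P0: load  L2  bus=[BusRd]  L2: P0=S P1=I  mem[L2]=20
15. P1: store L5 := 85  bus=[-]  L5: P0=I P1=M  mem[L5]=90
16. P0: load  L5  bus=[BusRd,Flush]  L5: P0=S P1=S  mem[L5]=85
17. P1: store L5 := 38  bus=[BusRdX]  L5: P0=I P1=M  mem[L5]=85
18. P1: load  L5  bus=[-]  L5: P0=I P1=M  mem[L5]=85
19. P1: load  L3  bus=[-]  L3: P0=I P1=S  mem[L3]=60
20. P0: load  L5  bus=[BusRd,Flush]  L5: P0=S P1=S  mem[L5]=38
21. P1: load  L5  bus=[-]  L5: P0=S P1=S  mem[L5]=38
22. P1: store L1 := 97  bus=[BusRdX]  L1: P0=I P1=M  mem[L1]=10
23. P1: store L5 := 5  bus=[BusRdX]  L5: P0=I P1=M  mem[L5]=38

invalidations = 4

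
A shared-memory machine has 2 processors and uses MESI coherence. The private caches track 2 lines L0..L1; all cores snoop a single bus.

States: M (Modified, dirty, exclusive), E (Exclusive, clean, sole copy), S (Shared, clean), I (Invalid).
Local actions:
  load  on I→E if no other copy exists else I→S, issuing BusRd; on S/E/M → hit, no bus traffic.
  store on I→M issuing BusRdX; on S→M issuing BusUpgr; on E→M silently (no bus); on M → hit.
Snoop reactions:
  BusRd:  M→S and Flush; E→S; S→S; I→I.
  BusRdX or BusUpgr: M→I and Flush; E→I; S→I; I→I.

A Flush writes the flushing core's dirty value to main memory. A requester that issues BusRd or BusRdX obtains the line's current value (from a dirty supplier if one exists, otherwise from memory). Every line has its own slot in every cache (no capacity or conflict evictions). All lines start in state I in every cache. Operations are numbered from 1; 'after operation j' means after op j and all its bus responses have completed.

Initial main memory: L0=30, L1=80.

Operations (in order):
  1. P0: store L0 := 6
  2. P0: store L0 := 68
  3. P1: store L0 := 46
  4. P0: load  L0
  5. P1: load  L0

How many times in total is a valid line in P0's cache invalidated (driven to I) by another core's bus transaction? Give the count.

[1] P0: store L0 := 6 | P0:M(6), P1:I | bus: BusRdX
[2] P0: store L0 := 68 | P0:M(68), P1:I | bus: none
[3] P1: store L0 := 46 | P0:I, P1:M(46) | bus: BusRdX,Flush
[4] P0: load  L0 | P0:S(46), P1:S(46) | bus: BusRd,Flush
[5] P1: load  L0 | P0:S(46), P1:S(46) | bus: none

invalidations = 1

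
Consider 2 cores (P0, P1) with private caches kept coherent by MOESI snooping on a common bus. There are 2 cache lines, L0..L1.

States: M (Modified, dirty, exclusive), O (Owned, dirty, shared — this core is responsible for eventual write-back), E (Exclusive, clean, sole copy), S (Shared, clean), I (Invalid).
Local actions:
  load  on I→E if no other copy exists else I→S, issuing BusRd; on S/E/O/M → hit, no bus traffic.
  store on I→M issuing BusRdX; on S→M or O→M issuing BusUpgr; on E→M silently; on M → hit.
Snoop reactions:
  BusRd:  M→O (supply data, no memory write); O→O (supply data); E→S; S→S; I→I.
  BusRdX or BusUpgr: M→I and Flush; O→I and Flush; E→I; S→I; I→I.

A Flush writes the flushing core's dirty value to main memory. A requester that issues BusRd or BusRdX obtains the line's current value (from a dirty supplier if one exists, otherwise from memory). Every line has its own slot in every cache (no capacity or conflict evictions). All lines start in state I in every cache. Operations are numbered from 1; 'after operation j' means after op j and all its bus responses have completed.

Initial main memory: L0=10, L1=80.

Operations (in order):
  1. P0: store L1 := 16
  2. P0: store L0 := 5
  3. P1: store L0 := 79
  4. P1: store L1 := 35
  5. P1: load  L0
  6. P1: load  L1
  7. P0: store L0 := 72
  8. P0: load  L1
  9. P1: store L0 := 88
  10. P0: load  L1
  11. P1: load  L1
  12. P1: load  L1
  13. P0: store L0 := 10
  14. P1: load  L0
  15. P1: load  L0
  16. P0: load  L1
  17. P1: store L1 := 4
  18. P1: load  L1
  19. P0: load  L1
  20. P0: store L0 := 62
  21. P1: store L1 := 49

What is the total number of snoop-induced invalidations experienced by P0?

1. P0: store L1 := 16  bus=[BusRdX]  L1: P0=M P1=I  mem[L1]=80
2. P0: store L0 := 5  bus=[BusRdX]  L0: P0=M P1=I  mem[L0]=10
3. P1: store L0 := 79  bus=[BusRdX,Flush]  L0: P0=I P1=M  mem[L0]=5
4. P1: store L1 := 35  bus=[BusRdX,Flush]  L1: P0=I P1=M  mem[L1]=16
5. P1: load  L0  bus=[-]  L0: P0=I P1=M  mem[L0]=5
6. P1: load  L1  bus=[-]  L1: P0=I P1=M  mem[L1]=16
7. P0: store L0 := 72  bus=[BusRdX,Flush]  L0: P0=M P1=I  mem[L0]=79
8. P0: load  L1  bus=[BusRd]  L1: P0=S P1=O  mem[L1]=16
9. P1: store L0 := 88  bus=[BusRdX,Flush]  L0: P0=I P1=M  mem[L0]=72
10. P0: load  L1  bus=[-]  L1: P0=S P1=O  mem[L1]=16
11. P1: load  L1  bus=[-]  L1: P0=S P1=O  mem[L1]=16
12. P1: load  L1  bus=[-]  L1: P0=S P1=O  mem[L1]=16
13. P0: store L0 := 10  bus=[BusRdX,Flush]  L0: P0=M P1=I  mem[L0]=88
14. P1: load  L0  bus=[BusRd]  L0: P0=O P1=S  mem[L0]=88
15. P1: load  L0  bus=[-]  L0: P0=O P1=S  mem[L0]=88
16. P0: load  L1  bus=[-]  L1: P0=S P1=O  mem[L1]=16
17. P1: store L1 := 4  bus=[BusUpgr]  L1: P0=I P1=M  mem[L1]=16
18. P1: load  L1  bus=[-]  L1: P0=I P1=M  mem[L1]=16
19. P0: load  L1  bus=[BusRd]  L1: P0=S P1=O  mem[L1]=16
20. P0: store L0 := 62  bus=[BusUpgr]  L0: P0=M P1=I  mem[L0]=88
21. P1: store L1 := 49  bus=[BusUpgr]  L1: P0=I P1=M  mem[L1]=16

invalidations = 5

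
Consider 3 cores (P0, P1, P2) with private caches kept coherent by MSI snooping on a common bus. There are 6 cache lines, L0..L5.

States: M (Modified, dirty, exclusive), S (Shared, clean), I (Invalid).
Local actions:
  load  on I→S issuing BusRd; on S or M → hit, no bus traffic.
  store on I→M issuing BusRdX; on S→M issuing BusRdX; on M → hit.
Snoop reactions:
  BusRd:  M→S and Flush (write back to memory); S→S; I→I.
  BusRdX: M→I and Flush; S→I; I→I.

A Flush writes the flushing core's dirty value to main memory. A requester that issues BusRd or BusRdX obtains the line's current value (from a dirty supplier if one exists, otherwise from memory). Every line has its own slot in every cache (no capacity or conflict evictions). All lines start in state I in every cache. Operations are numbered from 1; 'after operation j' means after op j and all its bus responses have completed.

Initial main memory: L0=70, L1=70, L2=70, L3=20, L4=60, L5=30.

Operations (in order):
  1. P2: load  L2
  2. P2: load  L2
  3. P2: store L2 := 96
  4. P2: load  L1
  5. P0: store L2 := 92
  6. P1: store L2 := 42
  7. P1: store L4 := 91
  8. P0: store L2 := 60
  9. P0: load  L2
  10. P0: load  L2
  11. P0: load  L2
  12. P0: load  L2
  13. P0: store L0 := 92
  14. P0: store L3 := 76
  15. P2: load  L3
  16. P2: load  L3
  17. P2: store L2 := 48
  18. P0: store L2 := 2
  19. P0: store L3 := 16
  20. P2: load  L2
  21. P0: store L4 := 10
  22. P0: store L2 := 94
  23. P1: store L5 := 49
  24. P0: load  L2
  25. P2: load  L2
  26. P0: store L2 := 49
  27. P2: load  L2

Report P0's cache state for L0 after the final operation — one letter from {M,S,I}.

state = M

  op1 P2: load  L2 → I/I/S on L2; bus BusRd; mem=70
  op2 P2: load  L2 → I/I/S on L2; bus (none); mem=70
  op3 P2: store L2 := 96 → I/I/M on L2; bus BusRdX; mem=70
  op4 P2: load  L1 → I/I/S on L1; bus BusRd; mem=70
  op5 P0: store L2 := 92 → M/I/I on L2; bus BusRdX Flush; mem=96
  op6 P1: store L2 := 42 → I/M/I on L2; bus BusRdX Flush; mem=92
  op7 P1: store L4 := 91 → I/M/I on L4; bus BusRdX; mem=60
  op8 P0: store L2 := 60 → M/I/I on L2; bus BusRdX Flush; mem=42
  op9 P0: load  L2 → M/I/I on L2; bus (none); mem=42
  op10 P0: load  L2 → M/I/I on L2; bus (none); mem=42
  op11 P0: load  L2 → M/I/I on L2; bus (none); mem=42
  op12 P0: load  L2 → M/I/I on L2; bus (none); mem=42
  op13 P0: store L0 := 92 → M/I/I on L0; bus BusRdX; mem=70
  op14 P0: store L3 := 76 → M/I/I on L3; bus BusRdX; mem=20
  op15 P2: load  L3 → S/I/S on L3; bus BusRd Flush; mem=76
  op16 P2: load  L3 → S/I/S on L3; bus (none); mem=76
  op17 P2: store L2 := 48 → I/I/M on L2; bus BusRdX Flush; mem=60
  op18 P0: store L2 := 2 → M/I/I on L2; bus BusRdX Flush; mem=48
  op19 P0: store L3 := 16 → M/I/I on L3; bus BusRdX; mem=76
  op20 P2: load  L2 → S/I/S on L2; bus BusRd Flush; mem=2
  op21 P0: store L4 := 10 → M/I/I on L4; bus BusRdX Flush; mem=91
  op22 P0: store L2 := 94 → M/I/I on L2; bus BusRdX; mem=2
  op23 P1: store L5 := 49 → I/M/I on L5; bus BusRdX; mem=30
  op24 P0: load  L2 → M/I/I on L2; bus (none); mem=2
  op25 P2: load  L2 → S/I/S on L2; bus BusRd Flush; mem=94
  op26 P0: store L2 := 49 → M/I/I on L2; bus BusRdX; mem=94
  op27 P2: load  L2 → S/I/S on L2; bus BusRd Flush; mem=49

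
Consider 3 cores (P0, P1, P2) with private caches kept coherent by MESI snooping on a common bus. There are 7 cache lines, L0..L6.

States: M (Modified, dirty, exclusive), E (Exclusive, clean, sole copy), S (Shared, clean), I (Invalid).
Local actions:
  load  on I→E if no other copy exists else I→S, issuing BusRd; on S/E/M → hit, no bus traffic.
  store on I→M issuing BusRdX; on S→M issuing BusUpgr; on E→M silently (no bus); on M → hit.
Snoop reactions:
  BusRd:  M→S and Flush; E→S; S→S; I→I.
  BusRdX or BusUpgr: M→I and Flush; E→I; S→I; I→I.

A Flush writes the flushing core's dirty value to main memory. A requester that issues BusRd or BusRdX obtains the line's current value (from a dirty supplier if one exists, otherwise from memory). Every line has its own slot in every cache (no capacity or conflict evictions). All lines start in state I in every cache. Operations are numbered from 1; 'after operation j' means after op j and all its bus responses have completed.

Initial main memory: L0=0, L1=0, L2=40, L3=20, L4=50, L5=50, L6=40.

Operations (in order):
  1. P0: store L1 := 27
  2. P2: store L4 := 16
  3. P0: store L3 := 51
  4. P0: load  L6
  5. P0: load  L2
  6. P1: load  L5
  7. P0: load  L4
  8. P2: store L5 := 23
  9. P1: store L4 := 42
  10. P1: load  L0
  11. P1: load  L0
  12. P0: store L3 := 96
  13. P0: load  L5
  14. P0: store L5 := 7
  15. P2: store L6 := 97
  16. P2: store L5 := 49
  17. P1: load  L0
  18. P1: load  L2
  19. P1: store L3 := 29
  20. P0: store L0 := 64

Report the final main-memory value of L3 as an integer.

memory[L3] = 96

1. P0: store L1 := 27  bus=[BusRdX]  L1: P0=M P1=I P2=I  mem[L1]=0
2. P2: store L4 := 16  bus=[BusRdX]  L4: P0=I P1=I P2=M  mem[L4]=50
3. P0: store L3 := 51  bus=[BusRdX]  L3: P0=M P1=I P2=I  mem[L3]=20
4. P0: load  L6  bus=[BusRd]  L6: P0=E P1=I P2=I  mem[L6]=40
5. P0: load  L2  bus=[BusRd]  L2: P0=E P1=I P2=I  mem[L2]=40
6. P1: load  L5  bus=[BusRd]  L5: P0=I P1=E P2=I  mem[L5]=50
7. P0: load  L4  bus=[BusRd,Flush]  L4: P0=S P1=I P2=S  mem[L4]=16
8. P2: store L5 := 23  bus=[BusRdX]  L5: P0=I P1=I P2=M  mem[L5]=50
9. P1: store L4 := 42  bus=[BusRdX]  L4: P0=I P1=M P2=I  mem[L4]=16
10. P1: load  L0  bus=[BusRd]  L0: P0=I P1=E P2=I  mem[L0]=0
11. P1: load  L0  bus=[-]  L0: P0=I P1=E P2=I  mem[L0]=0
12. P0: store L3 := 96  bus=[-]  L3: P0=M P1=I P2=I  mem[L3]=20
13. P0: load  L5  bus=[BusRd,Flush]  L5: P0=S P1=I P2=S  mem[L5]=23
14. P0: store L5 := 7  bus=[BusUpgr]  L5: P0=M P1=I P2=I  mem[L5]=23
15. P2: store L6 := 97  bus=[BusRdX]  L6: P0=I P1=I P2=M  mem[L6]=40
16. P2: store L5 := 49  bus=[BusRdX,Flush]  L5: P0=I P1=I P2=M  mem[L5]=7
17. P1: load  L0  bus=[-]  L0: P0=I P1=E P2=I  mem[L0]=0
18. P1: load  L2  bus=[BusRd]  L2: P0=S P1=S P2=I  mem[L2]=40
19. P1: store L3 := 29  bus=[BusRdX,Flush]  L3: P0=I P1=M P2=I  mem[L3]=96
20. P0: store L0 := 64  bus=[BusRdX]  L0: P0=M P1=I P2=I  mem[L0]=0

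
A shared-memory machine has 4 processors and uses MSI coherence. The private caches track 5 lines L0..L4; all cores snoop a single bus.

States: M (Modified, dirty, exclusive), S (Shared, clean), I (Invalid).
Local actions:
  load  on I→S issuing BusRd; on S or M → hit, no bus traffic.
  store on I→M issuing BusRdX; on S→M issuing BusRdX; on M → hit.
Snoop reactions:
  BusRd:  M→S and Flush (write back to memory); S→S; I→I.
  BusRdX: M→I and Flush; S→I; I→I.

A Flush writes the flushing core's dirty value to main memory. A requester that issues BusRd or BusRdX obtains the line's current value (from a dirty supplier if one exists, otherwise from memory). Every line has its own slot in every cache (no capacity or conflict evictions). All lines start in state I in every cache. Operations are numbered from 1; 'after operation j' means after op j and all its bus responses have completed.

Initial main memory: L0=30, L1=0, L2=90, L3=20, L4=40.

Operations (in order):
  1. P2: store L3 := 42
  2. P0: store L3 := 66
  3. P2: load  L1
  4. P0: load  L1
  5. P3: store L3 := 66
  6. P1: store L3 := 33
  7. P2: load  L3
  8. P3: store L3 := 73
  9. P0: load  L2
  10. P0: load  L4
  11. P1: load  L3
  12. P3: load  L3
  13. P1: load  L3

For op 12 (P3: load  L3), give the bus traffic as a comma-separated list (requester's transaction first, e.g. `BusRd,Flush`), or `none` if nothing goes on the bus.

[1] P2: store L3 := 42 | P0:I, P1:I, P2:M(42), P3:I | bus: BusRdX
[2] P0: store L3 := 66 | P0:M(66), P1:I, P2:I, P3:I | bus: BusRdX,Flush
[3] P2: load  L1 | P0:I, P1:I, P2:S(0), P3:I | bus: BusRd
[4] P0: load  L1 | P0:S(0), P1:I, P2:S(0), P3:I | bus: BusRd
[5] P3: store L3 := 66 | P0:I, P1:I, P2:I, P3:M(66) | bus: BusRdX,Flush
[6] P1: store L3 := 33 | P0:I, P1:M(33), P2:I, P3:I | bus: BusRdX,Flush
[7] P2: load  L3 | P0:I, P1:S(33), P2:S(33), P3:I | bus: BusRd,Flush
[8] P3: store L3 := 73 | P0:I, P1:I, P2:I, P3:M(73) | bus: BusRdX
[9] P0: load  L2 | P0:S(90), P1:I, P2:I, P3:I | bus: BusRd
[10] P0: load  L4 | P0:S(40), P1:I, P2:I, P3:I | bus: BusRd
[11] P1: load  L3 | P0:I, P1:S(73), P2:I, P3:S(73) | bus: BusRd,Flush
[12] P3: load  L3 | P0:I, P1:S(73), P2:I, P3:S(73) | bus: none
[13] P1: load  L3 | P0:I, P1:S(73), P2:I, P3:S(73) | bus: none

bus = none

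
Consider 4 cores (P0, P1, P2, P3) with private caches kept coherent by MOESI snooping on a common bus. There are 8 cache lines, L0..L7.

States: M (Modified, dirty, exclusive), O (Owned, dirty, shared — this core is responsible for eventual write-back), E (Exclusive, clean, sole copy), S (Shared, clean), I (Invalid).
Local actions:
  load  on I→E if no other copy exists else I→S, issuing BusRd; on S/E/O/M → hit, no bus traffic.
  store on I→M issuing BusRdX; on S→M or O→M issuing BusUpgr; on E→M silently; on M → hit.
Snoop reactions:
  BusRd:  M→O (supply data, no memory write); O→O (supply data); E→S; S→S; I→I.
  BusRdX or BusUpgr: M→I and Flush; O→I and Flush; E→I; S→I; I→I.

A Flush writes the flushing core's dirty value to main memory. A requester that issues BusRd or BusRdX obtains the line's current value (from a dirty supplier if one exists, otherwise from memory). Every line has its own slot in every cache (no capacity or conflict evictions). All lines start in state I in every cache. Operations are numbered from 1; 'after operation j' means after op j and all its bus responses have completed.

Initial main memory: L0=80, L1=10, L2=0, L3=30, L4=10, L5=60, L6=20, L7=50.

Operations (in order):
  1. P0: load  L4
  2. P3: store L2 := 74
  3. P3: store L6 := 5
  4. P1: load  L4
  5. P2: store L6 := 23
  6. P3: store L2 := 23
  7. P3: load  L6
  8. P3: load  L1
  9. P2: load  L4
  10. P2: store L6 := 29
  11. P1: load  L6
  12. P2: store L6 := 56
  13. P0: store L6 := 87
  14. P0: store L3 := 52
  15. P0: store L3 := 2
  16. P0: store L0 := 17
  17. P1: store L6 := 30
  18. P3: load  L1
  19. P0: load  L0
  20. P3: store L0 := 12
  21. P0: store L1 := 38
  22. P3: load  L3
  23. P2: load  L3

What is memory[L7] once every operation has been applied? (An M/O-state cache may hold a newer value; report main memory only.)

memory[L7] = 50

step 1: P0: load  L4  ⟶  EIII  (L4)  txn=BusRd  M[L4]=10
step 2: P3: store L2 := 74  ⟶  IIIM  (L2)  txn=BusRdX  M[L2]=0
step 3: P3: store L6 := 5  ⟶  IIIM  (L6)  txn=BusRdX  M[L6]=20
step 4: P1: load  L4  ⟶  SSII  (L4)  txn=BusRd  M[L4]=10
step 5: P2: store L6 := 23  ⟶  IIMI  (L6)  txn=BusRdX+Flush  M[L6]=5
step 6: P3: store L2 := 23  ⟶  IIIM  (L2)  txn=∅  M[L2]=0
step 7: P3: load  L6  ⟶  IIOS  (L6)  txn=BusRd  M[L6]=5
step 8: P3: load  L1  ⟶  IIIE  (L1)  txn=BusRd  M[L1]=10
step 9: P2: load  L4  ⟶  SSSI  (L4)  txn=BusRd  M[L4]=10
step 10: P2: store L6 := 29  ⟶  IIMI  (L6)  txn=BusUpgr  M[L6]=5
step 11: P1: load  L6  ⟶  ISOI  (L6)  txn=BusRd  M[L6]=5
step 12: P2: store L6 := 56  ⟶  IIMI  (L6)  txn=BusUpgr  M[L6]=5
step 13: P0: store L6 := 87  ⟶  MIII  (L6)  txn=BusRdX+Flush  M[L6]=56
step 14: P0: store L3 := 52  ⟶  MIII  (L3)  txn=BusRdX  M[L3]=30
step 15: P0: store L3 := 2  ⟶  MIII  (L3)  txn=∅  M[L3]=30
step 16: P0: store L0 := 17  ⟶  MIII  (L0)  txn=BusRdX  M[L0]=80
step 17: P1: store L6 := 30  ⟶  IMII  (L6)  txn=BusRdX+Flush  M[L6]=87
step 18: P3: load  L1  ⟶  IIIE  (L1)  txn=∅  M[L1]=10
step 19: P0: load  L0  ⟶  MIII  (L0)  txn=∅  M[L0]=80
step 20: P3: store L0 := 12  ⟶  IIIM  (L0)  txn=BusRdX+Flush  M[L0]=17
step 21: P0: store L1 := 38  ⟶  MIII  (L1)  txn=BusRdX  M[L1]=10
step 22: P3: load  L3  ⟶  OIIS  (L3)  txn=BusRd  M[L3]=30
step 23: P2: load  L3  ⟶  OISS  (L3)  txn=BusRd  M[L3]=30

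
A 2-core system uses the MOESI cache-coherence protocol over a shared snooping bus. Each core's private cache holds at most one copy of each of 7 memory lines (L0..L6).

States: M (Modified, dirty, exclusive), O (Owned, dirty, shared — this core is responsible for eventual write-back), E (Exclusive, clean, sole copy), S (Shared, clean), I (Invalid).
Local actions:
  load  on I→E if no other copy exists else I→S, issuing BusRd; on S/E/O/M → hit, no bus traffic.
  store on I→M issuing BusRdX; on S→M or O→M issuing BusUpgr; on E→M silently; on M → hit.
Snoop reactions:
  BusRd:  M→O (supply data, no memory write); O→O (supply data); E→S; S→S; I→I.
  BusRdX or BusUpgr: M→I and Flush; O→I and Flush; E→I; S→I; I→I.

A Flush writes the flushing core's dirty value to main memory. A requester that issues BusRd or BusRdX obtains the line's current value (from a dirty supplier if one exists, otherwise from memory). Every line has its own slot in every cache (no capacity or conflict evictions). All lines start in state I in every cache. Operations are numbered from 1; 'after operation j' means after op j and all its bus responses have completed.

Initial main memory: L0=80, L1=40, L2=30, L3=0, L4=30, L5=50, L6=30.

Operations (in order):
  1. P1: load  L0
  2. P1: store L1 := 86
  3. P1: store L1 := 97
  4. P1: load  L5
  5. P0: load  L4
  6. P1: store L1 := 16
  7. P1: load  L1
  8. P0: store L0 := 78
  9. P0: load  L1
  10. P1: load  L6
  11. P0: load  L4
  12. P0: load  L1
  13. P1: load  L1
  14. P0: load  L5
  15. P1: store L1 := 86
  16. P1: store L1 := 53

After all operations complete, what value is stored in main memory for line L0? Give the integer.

1. P1: load  L0  bus=[BusRd]  L0: P0=I P1=E  mem[L0]=80
2. P1: store L1 := 86  bus=[BusRdX]  L1: P0=I P1=M  mem[L1]=40
3. P1: store L1 := 97  bus=[-]  L1: P0=I P1=M  mem[L1]=40
4. P1: load  L5  bus=[BusRd]  L5: P0=I P1=E  mem[L5]=50
5. P0: load  L4  bus=[BusRd]  L4: P0=E P1=I  mem[L4]=30
6. P1: store L1 := 16  bus=[-]  L1: P0=I P1=M  mem[L1]=40
7. P1: load  L1  bus=[-]  L1: P0=I P1=M  mem[L1]=40
8. P0: store L0 := 78  bus=[BusRdX]  L0: P0=M P1=I  mem[L0]=80
9. P0: load  L1  bus=[BusRd]  L1: P0=S P1=O  mem[L1]=40
10. P1: load  L6  bus=[BusRd]  L6: P0=I P1=E  mem[L6]=30
11. P0: load  L4  bus=[-]  L4: P0=E P1=I  mem[L4]=30
12. P0: load  L1  bus=[-]  L1: P0=S P1=O  mem[L1]=40
13. P1: load  L1  bus=[-]  L1: P0=S P1=O  mem[L1]=40
14. P0: load  L5  bus=[BusRd]  L5: P0=S P1=S  mem[L5]=50
15. P1: store L1 := 86  bus=[BusUpgr]  L1: P0=I P1=M  mem[L1]=40
16. P1: store L1 := 53  bus=[-]  L1: P0=I P1=M  mem[L1]=40

memory[L0] = 80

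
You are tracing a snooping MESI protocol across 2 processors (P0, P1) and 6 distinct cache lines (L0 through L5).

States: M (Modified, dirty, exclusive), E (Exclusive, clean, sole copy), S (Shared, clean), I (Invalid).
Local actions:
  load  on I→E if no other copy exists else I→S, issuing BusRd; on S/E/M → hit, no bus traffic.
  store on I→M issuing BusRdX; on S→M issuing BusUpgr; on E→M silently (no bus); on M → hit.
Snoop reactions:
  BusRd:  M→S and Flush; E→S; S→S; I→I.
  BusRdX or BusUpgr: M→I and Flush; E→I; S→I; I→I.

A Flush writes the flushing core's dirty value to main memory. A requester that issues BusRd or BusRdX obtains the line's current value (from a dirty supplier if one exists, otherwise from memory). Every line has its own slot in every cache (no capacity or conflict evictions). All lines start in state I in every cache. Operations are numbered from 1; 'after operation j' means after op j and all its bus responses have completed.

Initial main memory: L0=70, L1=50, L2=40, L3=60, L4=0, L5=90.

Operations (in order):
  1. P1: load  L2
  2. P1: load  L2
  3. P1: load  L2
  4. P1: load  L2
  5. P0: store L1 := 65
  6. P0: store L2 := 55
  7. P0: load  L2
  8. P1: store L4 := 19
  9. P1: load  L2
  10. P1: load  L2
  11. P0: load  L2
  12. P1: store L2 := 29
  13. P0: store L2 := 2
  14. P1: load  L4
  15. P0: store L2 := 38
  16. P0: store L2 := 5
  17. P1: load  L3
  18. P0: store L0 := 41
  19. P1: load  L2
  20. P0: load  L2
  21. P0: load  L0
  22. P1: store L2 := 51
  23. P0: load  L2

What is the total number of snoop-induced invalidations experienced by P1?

invalidations = 2

1. P1: load  L2  bus=[BusRd]  L2: P0=I P1=E  mem[L2]=40
2. P1: load  L2  bus=[-]  L2: P0=I P1=E  mem[L2]=40
3. P1: load  L2  bus=[-]  L2: P0=I P1=E  mem[L2]=40
4. P1: load  L2  bus=[-]  L2: P0=I P1=E  mem[L2]=40
5. P0: store L1 := 65  bus=[BusRdX]  L1: P0=M P1=I  mem[L1]=50
6. P0: store L2 := 55  bus=[BusRdX]  L2: P0=M P1=I  mem[L2]=40
7. P0: load  L2  bus=[-]  L2: P0=M P1=I  mem[L2]=40
8. P1: store L4 := 19  bus=[BusRdX]  L4: P0=I P1=M  mem[L4]=0
9. P1: load  L2  bus=[BusRd,Flush]  L2: P0=S P1=S  mem[L2]=55
10. P1: load  L2  bus=[-]  L2: P0=S P1=S  mem[L2]=55
11. P0: load  L2  bus=[-]  L2: P0=S P1=S  mem[L2]=55
12. P1: store L2 := 29  bus=[BusUpgr]  L2: P0=I P1=M  mem[L2]=55
13. P0: store L2 := 2  bus=[BusRdX,Flush]  L2: P0=M P1=I  mem[L2]=29
14. P1: load  L4  bus=[-]  L4: P0=I P1=M  mem[L4]=0
15. P0: store L2 := 38  bus=[-]  L2: P0=M P1=I  mem[L2]=29
16. P0: store L2 := 5  bus=[-]  L2: P0=M P1=I  mem[L2]=29
17. P1: load  L3  bus=[BusRd]  L3: P0=I P1=E  mem[L3]=60
18. P0: store L0 := 41  bus=[BusRdX]  L0: P0=M P1=I  mem[L0]=70
19. P1: load  L2  bus=[BusRd,Flush]  L2: P0=S P1=S  mem[L2]=5
20. P0: load  L2  bus=[-]  L2: P0=S P1=S  mem[L2]=5
21. P0: load  L0  bus=[-]  L0: P0=M P1=I  mem[L0]=70
22. P1: store L2 := 51  bus=[BusUpgr]  L2: P0=I P1=M  mem[L2]=5
23. P0: load  L2  bus=[BusRd,Flush]  L2: P0=S P1=S  mem[L2]=51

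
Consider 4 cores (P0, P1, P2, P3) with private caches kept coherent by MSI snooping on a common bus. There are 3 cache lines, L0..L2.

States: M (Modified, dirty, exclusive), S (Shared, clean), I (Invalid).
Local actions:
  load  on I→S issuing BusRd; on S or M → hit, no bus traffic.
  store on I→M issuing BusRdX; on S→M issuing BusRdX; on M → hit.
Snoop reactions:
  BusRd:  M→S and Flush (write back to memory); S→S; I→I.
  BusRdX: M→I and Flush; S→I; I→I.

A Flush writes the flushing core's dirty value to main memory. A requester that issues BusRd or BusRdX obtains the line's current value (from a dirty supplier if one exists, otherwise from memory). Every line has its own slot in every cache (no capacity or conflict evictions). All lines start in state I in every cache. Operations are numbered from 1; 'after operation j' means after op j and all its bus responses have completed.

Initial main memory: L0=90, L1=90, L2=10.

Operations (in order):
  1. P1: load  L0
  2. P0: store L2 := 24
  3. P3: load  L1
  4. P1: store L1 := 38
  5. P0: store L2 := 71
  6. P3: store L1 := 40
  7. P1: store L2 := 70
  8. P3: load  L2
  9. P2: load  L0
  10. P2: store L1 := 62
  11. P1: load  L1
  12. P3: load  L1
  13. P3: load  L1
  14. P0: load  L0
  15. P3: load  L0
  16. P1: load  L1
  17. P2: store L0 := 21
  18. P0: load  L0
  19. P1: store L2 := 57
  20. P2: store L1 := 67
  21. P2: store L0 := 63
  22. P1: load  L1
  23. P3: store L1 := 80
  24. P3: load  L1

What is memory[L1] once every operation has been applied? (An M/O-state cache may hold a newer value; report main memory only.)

1. P1: load  L0  bus=[BusRd]  L0: P0=I P1=S P2=I P3=I  mem[L0]=90
2. P0: store L2 := 24  bus=[BusRdX]  L2: P0=M P1=I P2=I P3=I  mem[L2]=10
3. P3: load  L1  bus=[BusRd]  L1: P0=I P1=I P2=I P3=S  mem[L1]=90
4. P1: store L1 := 38  bus=[BusRdX]  L1: P0=I P1=M P2=I P3=I  mem[L1]=90
5. P0: store L2 := 71  bus=[-]  L2: P0=M P1=I P2=I P3=I  mem[L2]=10
6. P3: store L1 := 40  bus=[BusRdX,Flush]  L1: P0=I P1=I P2=I P3=M  mem[L1]=38
7. P1: store L2 := 70  bus=[BusRdX,Flush]  L2: P0=I P1=M P2=I P3=I  mem[L2]=71
8. P3: load  L2  bus=[BusRd,Flush]  L2: P0=I P1=S P2=I P3=S  mem[L2]=70
9. P2: load  L0  bus=[BusRd]  L0: P0=I P1=S P2=S P3=I  mem[L0]=90
10. P2: store L1 := 62  bus=[BusRdX,Flush]  L1: P0=I P1=I P2=M P3=I  mem[L1]=40
11. P1: load  L1  bus=[BusRd,Flush]  L1: P0=I P1=S P2=S P3=I  mem[L1]=62
12. P3: load  L1  bus=[BusRd]  L1: P0=I P1=S P2=S P3=S  mem[L1]=62
13. P3: load  L1  bus=[-]  L1: P0=I P1=S P2=S P3=S  mem[L1]=62
14. P0: load  L0  bus=[BusRd]  L0: P0=S P1=S P2=S P3=I  mem[L0]=90
15. P3: load  L0  bus=[BusRd]  L0: P0=S P1=S P2=S P3=S  mem[L0]=90
16. P1: load  L1  bus=[-]  L1: P0=I P1=S P2=S P3=S  mem[L1]=62
17. P2: store L0 := 21  bus=[BusRdX]  L0: P0=I P1=I P2=M P3=I  mem[L0]=90
18. P0: load  L0  bus=[BusRd,Flush]  L0: P0=S P1=I P2=S P3=I  mem[L0]=21
19. P1: store L2 := 57  bus=[BusRdX]  L2: P0=I P1=M P2=I P3=I  mem[L2]=70
20. P2: store L1 := 67  bus=[BusRdX]  L1: P0=I P1=I P2=M P3=I  mem[L1]=62
21. P2: store L0 := 63  bus=[BusRdX]  L0: P0=I P1=I P2=M P3=I  mem[L0]=21
22. P1: load  L1  bus=[BusRd,Flush]  L1: P0=I P1=S P2=S P3=I  mem[L1]=67
23. P3: store L1 := 80  bus=[BusRdX]  L1: P0=I P1=I P2=I P3=M  mem[L1]=67
24. P3: load  L1  bus=[-]  L1: P0=I P1=I P2=I P3=M  mem[L1]=67

memory[L1] = 67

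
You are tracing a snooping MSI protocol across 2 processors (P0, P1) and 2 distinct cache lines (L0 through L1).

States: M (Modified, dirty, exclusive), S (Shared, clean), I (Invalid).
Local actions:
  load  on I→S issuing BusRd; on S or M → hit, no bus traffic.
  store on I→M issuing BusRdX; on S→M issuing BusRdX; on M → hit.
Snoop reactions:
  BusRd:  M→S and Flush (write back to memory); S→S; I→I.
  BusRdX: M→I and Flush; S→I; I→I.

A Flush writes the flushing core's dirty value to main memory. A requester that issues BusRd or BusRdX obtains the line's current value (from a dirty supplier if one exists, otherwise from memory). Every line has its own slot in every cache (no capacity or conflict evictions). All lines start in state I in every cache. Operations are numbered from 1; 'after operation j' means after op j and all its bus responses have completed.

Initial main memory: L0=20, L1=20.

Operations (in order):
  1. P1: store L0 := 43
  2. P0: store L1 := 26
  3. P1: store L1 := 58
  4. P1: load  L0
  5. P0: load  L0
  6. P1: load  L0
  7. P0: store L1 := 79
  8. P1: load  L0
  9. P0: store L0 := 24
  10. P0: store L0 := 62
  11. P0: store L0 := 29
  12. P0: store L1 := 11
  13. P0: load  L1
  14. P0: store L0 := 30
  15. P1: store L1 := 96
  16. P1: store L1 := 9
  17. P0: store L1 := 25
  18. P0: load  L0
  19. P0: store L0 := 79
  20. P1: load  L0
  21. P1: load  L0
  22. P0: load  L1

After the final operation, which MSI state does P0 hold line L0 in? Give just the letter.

1. P1: store L0 := 43  bus=[BusRdX]  L0: P0=I P1=M  mem[L0]=20
2. P0: store L1 := 26  bus=[BusRdX]  L1: P0=M P1=I  mem[L1]=20
3. P1: store L1 := 58  bus=[BusRdX,Flush]  L1: P0=I P1=M  mem[L1]=26
4. P1: load  L0  bus=[-]  L0: P0=I P1=M  mem[L0]=20
5. P0: load  L0  bus=[BusRd,Flush]  L0: P0=S P1=S  mem[L0]=43
6. P1: load  L0  bus=[-]  L0: P0=S P1=S  mem[L0]=43
7. P0: store L1 := 79  bus=[BusRdX,Flush]  L1: P0=M P1=I  mem[L1]=58
8. P1: load  L0  bus=[-]  L0: P0=S P1=S  mem[L0]=43
9. P0: store L0 := 24  bus=[BusRdX]  L0: P0=M P1=I  mem[L0]=43
10. P0: store L0 := 62  bus=[-]  L0: P0=M P1=I  mem[L0]=43
11. P0: store L0 := 29  bus=[-]  L0: P0=M P1=I  mem[L0]=43
12. P0: store L1 := 11  bus=[-]  L1: P0=M P1=I  mem[L1]=58
13. P0: load  L1  bus=[-]  L1: P0=M P1=I  mem[L1]=58
14. P0: store L0 := 30  bus=[-]  L0: P0=M P1=I  mem[L0]=43
15. P1: store L1 := 96  bus=[BusRdX,Flush]  L1: P0=I P1=M  mem[L1]=11
16. P1: store L1 := 9  bus=[-]  L1: P0=I P1=M  mem[L1]=11
17. P0: store L1 := 25  bus=[BusRdX,Flush]  L1: P0=M P1=I  mem[L1]=9
18. P0: load  L0  bus=[-]  L0: P0=M P1=I  mem[L0]=43
19. P0: store L0 := 79  bus=[-]  L0: P0=M P1=I  mem[L0]=43
20. P1: load  L0  bus=[BusRd,Flush]  L0: P0=S P1=S  mem[L0]=79
21. P1: load  L0  bus=[-]  L0: P0=S P1=S  mem[L0]=79
22. P0: load  L1  bus=[-]  L1: P0=M P1=I  mem[L1]=9

state = S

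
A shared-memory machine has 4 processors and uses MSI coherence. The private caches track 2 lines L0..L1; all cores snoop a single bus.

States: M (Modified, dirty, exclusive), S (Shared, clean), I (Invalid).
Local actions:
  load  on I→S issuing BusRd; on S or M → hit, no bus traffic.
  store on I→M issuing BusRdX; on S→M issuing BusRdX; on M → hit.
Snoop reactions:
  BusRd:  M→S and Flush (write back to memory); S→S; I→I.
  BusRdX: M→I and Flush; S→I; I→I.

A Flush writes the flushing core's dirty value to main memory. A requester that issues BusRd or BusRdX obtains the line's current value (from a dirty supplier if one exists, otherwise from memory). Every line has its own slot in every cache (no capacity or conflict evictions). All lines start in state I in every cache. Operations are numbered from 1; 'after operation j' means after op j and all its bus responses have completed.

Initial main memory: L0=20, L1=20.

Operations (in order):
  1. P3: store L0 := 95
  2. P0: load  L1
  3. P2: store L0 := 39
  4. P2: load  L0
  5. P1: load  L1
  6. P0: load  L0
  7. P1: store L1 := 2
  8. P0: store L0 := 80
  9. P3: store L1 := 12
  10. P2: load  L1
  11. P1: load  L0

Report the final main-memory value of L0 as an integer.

memory[L0] = 80

1. P3: store L0 := 95  bus=[BusRdX]  L0: P0=I P1=I P2=I P3=M  mem[L0]=20
2. P0: load  L1  bus=[BusRd]  L1: P0=S P1=I P2=I P3=I  mem[L1]=20
3. P2: store L0 := 39  bus=[BusRdX,Flush]  L0: P0=I P1=I P2=M P3=I  mem[L0]=95
4. P2: load  L0  bus=[-]  L0: P0=I P1=I P2=M P3=I  mem[L0]=95
5. P1: load  L1  bus=[BusRd]  L1: P0=S P1=S P2=I P3=I  mem[L1]=20
6. P0: load  L0  bus=[BusRd,Flush]  L0: P0=S P1=I P2=S P3=I  mem[L0]=39
7. P1: store L1 := 2  bus=[BusRdX]  L1: P0=I P1=M P2=I P3=I  mem[L1]=20
8. P0: store L0 := 80  bus=[BusRdX]  L0: P0=M P1=I P2=I P3=I  mem[L0]=39
9. P3: store L1 := 12  bus=[BusRdX,Flush]  L1: P0=I P1=I P2=I P3=M  mem[L1]=2
10. P2: load  L1  bus=[BusRd,Flush]  L1: P0=I P1=I P2=S P3=S  mem[L1]=12
11. P1: load  L0  bus=[BusRd,Flush]  L0: P0=S P1=S P2=I P3=I  mem[L0]=80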